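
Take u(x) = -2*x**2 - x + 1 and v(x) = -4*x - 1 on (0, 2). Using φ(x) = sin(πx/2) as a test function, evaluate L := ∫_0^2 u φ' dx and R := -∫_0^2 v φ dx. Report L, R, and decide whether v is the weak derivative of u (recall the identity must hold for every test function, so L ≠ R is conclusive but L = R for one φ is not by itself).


LHS = 20/π, RHS = 20/π. Yes, v = u' weakly.

u(x) = -2*x**2 - x + 1, classical derivative u'(x) = -4*x - 1.
φ(x) = sin(πx/2), so φ'(x) = π*cos(π*x/2)/2.
Note φ(0) = φ(2) = 0, so the boundary term u·φ vanishes.
LHS = ∫_0^2 u(x) φ'(x) dx = ∫_0^2 (-π*x^2*cos(π*x/2) - π*x*cos(π*x/2)/2 + π*cos(π*x/2)/2) dx. Term by term:
  ∫_0^2 π*cos(π*x/2)/2 dx = 0;  ∫_0^2 -π*x^2*cos(π*x/2) dx = 16/π;  ∫_0^2 -π*x*cos(π*x/2)/2 dx = 4/π.
Sum: 0 + 16/π + 4/π = 20/π.
So LHS = 20/π.
∫_0^2 v(x) φ(x) dx = ∫_0^2 (-4*x*sin(π*x/2) - sin(π*x/2)) dx. Term by term:
  ∫_0^2 -sin(π*x/2) dx = -4/π;  ∫_0^2 -4*x*sin(π*x/2) dx = -16/π.
Sum: -4/π − 16/π = -20/π.
So RHS = -∫_0^2 v(x) φ(x) dx = 20/π.
LHS = RHS, so the identity holds for this test φ.
Moreover u is smooth here and v(x) = u'(x) = -4*x - 1 pointwise, so the identity holds for every test function. Hence v is the weak derivative of u.


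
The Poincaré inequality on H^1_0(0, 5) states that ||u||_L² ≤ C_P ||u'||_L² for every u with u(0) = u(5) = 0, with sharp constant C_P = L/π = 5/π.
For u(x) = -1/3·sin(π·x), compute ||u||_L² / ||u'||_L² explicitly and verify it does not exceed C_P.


||u||_L² / ||u'||_L² = 1/π < C_P = 5/π.

u(x) = -1/3·sin(π·x), so u'(x) = -π*cos(π*x)/3.
Writing u(x) = A·sin(kπx/L) with A = -1/3 and k = 5, use ∫_0^L sin²(kπx/L) dx = L/2 and ∫_0^L cos²(kπx/L) dx = L/2.
u² = 1/9·sin²(π·x) and (u')² = π^2/9·cos²(π·x), and each of sin², cos² integrates to L/2 = 5/2 over (0, 5).
∫_0^5 u² dx = 5/18, so ||u||_L² = sqrt(10)/6.
∫_0^5 (u')² dx = 5*π^2/18, so ||u'||_L² = sqrt(10)*π/6.
Ratio ||u||_L² / ||u'||_L² = 1/π.
Sharp Poincaré constant on H^1_0(0, 5) is C_P = L/π = 5/π, achieved by sin(π/5·x).
This is the k = 5 harmonic; the ratio L/(kπ) is strictly less than C_P = L/π, consistent with the sharp inequality ||u||_L² ≤ C_P ||u'||_L².


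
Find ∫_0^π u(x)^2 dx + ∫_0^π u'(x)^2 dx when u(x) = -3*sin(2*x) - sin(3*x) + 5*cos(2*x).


||u||_{H^1(0,π)}^2 = -60 + 90*π

u'(x) = -10*sin(2*x) - 6*cos(2*x) - 3*cos(3*x).
Expand u² and (u')² and integrate term by term on (0, π), using: for integers n ≥ 1, ∫_0^π sin²(nx) dx = ∫_0^π cos²(nx) dx = π/2; for n ≠ n', ∫_0^π sin(nx)sin(n'x) dx = ∫_0^π cos(nx)cos(n'x) dx = 0; and by product-to-sum, ∫_0^π sin(nx)cos(n'x) dx = ½∫_0^π [sin((n+n')x) + sin((n−n')x)] dx, which is 0 when n+n' is even and 2n/(n²−n'²) when n+n' is odd (it need not vanish on (0, π)).
  u² squared terms: (-1)²·∫sin(3x)² dx = 1·π/2 = π/2;  (-3)²·∫sin(2x)² dx = 9·π/2 = 9*π/2;  (5)²·∫cos(2x)² dx = 25·π/2 = 25*π/2.
  u² cross terms: 2·(-1)·(-3)·∫sin(3x)·sin(2x) dx = 6·(0) = 0;  2·(-1)·(5)·∫sin(3x)·cos(2x) dx = -10·(6/5) = -12;  2·(-3)·(5)·∫sin(2x)·cos(2x) dx = -30·(0) = 0.
  So ∫_0^π u² dx = π/2 + 9*π/2 + 25*π/2 + 0 − 12 + 0 = -12 + 35*π/2.
  (u')² squared terms: (-10)²·∫sin(2x)² dx = 100·π/2 = 50*π;  (-6)²·∫cos(2x)² dx = 36·π/2 = 18*π;  (-3)²·∫cos(3x)² dx = 9·π/2 = 9*π/2.
  (u')² cross terms: 2·(-10)·(-6)·∫sin(2x)·cos(2x) dx = 120·(0) = 0;  2·(-10)·(-3)·∫sin(2x)·cos(3x) dx = 60·(-4/5) = -48;  2·(-6)·(-3)·∫cos(2x)·cos(3x) dx = 36·(0) = 0.
  So ∫_0^π (u')² dx = 50*π + 18*π + 9*π/2 + 0 − 48 + 0 = -48 + 145*π/2.
||u||_{H^1}^2 = (-12 + 35*π/2) + (-48 + 145*π/2) = -60 + 90*π.


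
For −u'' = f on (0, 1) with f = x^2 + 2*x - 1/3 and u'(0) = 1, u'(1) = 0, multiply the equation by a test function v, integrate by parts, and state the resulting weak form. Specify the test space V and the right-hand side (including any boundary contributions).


V = H^1(0, 1) (v unrestricted at boundary; u is determined up to an additive constant); weak form: ∫_0^1 u'v' dx = ∫_0^1 (x^2 + 2*x - 1/3) v dx − v(0) for all v ∈ V.

Multiply both sides by a test function v and integrate from 0 to 1:
  ∫_0^1 −u''(x) v(x) dx = ∫_0^1 f(x) v(x) dx.
Integrate the LHS by parts once:
  ∫_0^1 −u'' v dx = −[u'(x) v(x)]_0^1 + ∫_0^1 u'(x) v'(x) dx.
Thus ∫_0^1 u'(x) v'(x) dx = ∫_0^1 f(x) v(x) dx + [u'(x) v(x)]_0^1.
Choose V so that boundary terms are either known or forced to vanish.
u has inhomogeneous Neumann u'(0) = 1, u'(1) = 0. [u' v]_0^1 = (0)·v(1) − (1)·v(0) = − v(0). Take V = H^1(0, 1); boundary term becomes part of RHS.
Weak formulation: find u (satisfying any essential BC) such that ∫_0^1 u'(x) v'(x) dx = ∫_0^1 f v dx − v(0) for all v ∈ V (Neumann data are natural BCs: they enter the RHS as boundary terms).
Substituting f(x) = x^2 + 2*x - 1/3, the right-hand side is ∫_0^1 (x^2 + 2*x - 1/3) v dx − v(0).
Compatibility check (pure Neumann): taking v ≡ 1 ∈ V gives 0 = ∫_0^1 f dx + (0) − (1), i.e. ∫_0^1 f dx must equal u'(0) − u'(1) = 1. Indeed ∫_0^1 (x^2 + 2*x - 1/3) dx = 1, so the data are compatible. The solution is then unique only up to an additive constant (fix it e.g. by requiring ∫_0^1 u dx = 0).


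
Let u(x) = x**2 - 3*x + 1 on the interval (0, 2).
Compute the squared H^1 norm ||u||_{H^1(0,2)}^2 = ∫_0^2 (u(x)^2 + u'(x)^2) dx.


||u||_{H^1}^2 = 32/5

The H^1 norm (squared) on an interval (0, L) is
  ||u||_{H^1}^2 = ∫_0^L u(x)^2 dx + ∫_0^L u'(x)^2 dx.
Compute u'(x) = 2*x - 3.
Then u(x)^2 = x**4 - 6*x**3 + 11*x**2 - 6*x + 1 and u'(x)^2 = 4*x**2 - 12*x + 9.
Integrate each monomial from 0 to 2 using ∫_0^2 c·x^n dx = c·2^(n+1)/(n+1):
  ∫_0^2 u(x)^2 dx = ∫_0^2 (x^4 - 6*x^3 + 11*x^2 - 6*x + 1) dx. Term by term:
    ∫_0^2 x^4 dx = 32/5;  ∫_0^2 -6*x^3 dx = -24;  ∫_0^2 11*x^2 dx = 88/3;
    ∫_0^2 -6*x dx = -12;  ∫_0^2 1 dx = 2.
  Sum: 32/5 − 24 + 88/3 − 12 + 2 = 26/15.
  ∫_0^2 u'(x)^2 dx = ∫_0^2 (4*x^2 - 12*x + 9) dx. Term by term:
    ∫_0^2 4*x^2 dx = 32/3;  ∫_0^2 -12*x dx = -24;  ∫_0^2 9 dx = 18.
  Sum: 32/3 − 24 + 18 = 14/3.
Adding: ||u||_{H^1}^2 = 26/15 + 14/3 = 32/5.


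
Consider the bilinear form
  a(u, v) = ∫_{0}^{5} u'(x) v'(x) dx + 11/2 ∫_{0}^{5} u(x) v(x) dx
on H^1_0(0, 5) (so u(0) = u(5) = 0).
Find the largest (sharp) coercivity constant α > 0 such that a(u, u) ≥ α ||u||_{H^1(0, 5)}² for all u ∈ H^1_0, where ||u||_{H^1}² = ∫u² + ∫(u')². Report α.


α = 1

Coercivity of a(·,·) on H^1_0(0, 5) means a(u, u) ≥ α ||u||_{H^1}² for every u ∈ H^1_0.
The interval has length L = 5, and Poincaré/coercivity depend only on L. Here a(u, u) = ∫(u')² + (11/2)·∫u².
Here c = 11/2 ≥ 1, so a(u,u) = ∫(u')² + c∫u² ≥ ∫(u')² + ∫u² = ||u||_{H^1}², i.e. α = 1 works. No larger α is possible: a(u,u) ≥ α||u||_{H^1}² means (1−α)∫(u')² ≥ (α−c)∫u², and for the modes u_n = sin(nπ(x−x₀)/L) (x₀ the left endpoint) one has ∫u_n²/∫(u_n')² = (L/(nπ))² → 0, so a(u_n,u_n)/||u_n||_{H^1}² → 1. Hence the optimal constant is α = 1.
Therefore α = 1.


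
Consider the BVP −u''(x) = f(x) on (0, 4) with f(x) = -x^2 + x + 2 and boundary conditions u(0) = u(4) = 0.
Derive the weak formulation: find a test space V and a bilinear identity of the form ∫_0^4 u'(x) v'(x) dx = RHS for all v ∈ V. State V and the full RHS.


V = H^1_0(0, 4) (so v(0) = v(4) = 0); weak form: ∫_0^4 u'v' dx = ∫_0^4 (-x^2 + x + 2) v dx for all v ∈ V.

Multiply both sides by a test function v and integrate from 0 to 4:
  ∫_0^4 −u''(x) v(x) dx = ∫_0^4 f(x) v(x) dx.
Integrate the LHS by parts once:
  ∫_0^4 −u'' v dx = −[u'(x) v(x)]_0^4 + ∫_0^4 u'(x) v'(x) dx.
Thus ∫_0^4 u'(x) v'(x) dx = ∫_0^4 f(x) v(x) dx + [u'(x) v(x)]_0^4.
Choose V so that boundary terms are either known or forced to vanish.
u is Dirichlet: u(0) = u(4) = 0. Let V = H^1_0(0, 4); then v(0) = v(4) = 0, and [u' v]_0^4 = 0.
Weak formulation: find u (satisfying any essential BC) such that ∫_0^4 u'(x) v'(x) dx = ∫_0^4 f v dx for all v ∈ V.
Substituting f(x) = -x^2 + x + 2, the right-hand side is ∫_0^4 (-x^2 + x + 2) v dx.


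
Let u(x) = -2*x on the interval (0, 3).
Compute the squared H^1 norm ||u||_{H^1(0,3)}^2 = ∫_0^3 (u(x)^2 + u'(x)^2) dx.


||u||_{H^1}^2 = 48

The H^1 norm (squared) on an interval (0, L) is
  ||u||_{H^1}^2 = ∫_0^L u(x)^2 dx + ∫_0^L u'(x)^2 dx.
Compute u'(x) = -2.
Then u(x)^2 = 4*x**2 and u'(x)^2 = 4.
Integrate each monomial from 0 to 3 using ∫_0^3 c·x^n dx = c·3^(n+1)/(n+1):
  ∫_0^3 u(x)^2 dx = ∫_0^3 (4*x^2) dx. Term by term:
    ∫_0^3 4*x^2 dx = 36.
  ∫_0^3 u'(x)^2 dx = ∫_0^3 (4) dx. Term by term:
    ∫_0^3 4 dx = 12.
Adding: ||u||_{H^1}^2 = 36 + 12 = 48.


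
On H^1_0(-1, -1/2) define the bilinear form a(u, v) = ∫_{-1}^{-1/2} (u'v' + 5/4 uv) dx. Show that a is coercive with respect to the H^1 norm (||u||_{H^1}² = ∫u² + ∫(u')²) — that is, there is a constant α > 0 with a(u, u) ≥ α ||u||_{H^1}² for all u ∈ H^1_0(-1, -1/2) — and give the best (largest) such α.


α = 1

Coercivity of a(·,·) on H^1_0(-1, -1/2) means a(u, u) ≥ α ||u||_{H^1}² for every u ∈ H^1_0.
The interval has length L = 1/2, and Poincaré/coercivity depend only on L. Here a(u, u) = ∫(u')² + (5/4)·∫u².
Here c = 5/4 ≥ 1, so a(u,u) = ∫(u')² + c∫u² ≥ ∫(u')² + ∫u² = ||u||_{H^1}², i.e. α = 1 works. No larger α is possible: a(u,u) ≥ α||u||_{H^1}² means (1−α)∫(u')² ≥ (α−c)∫u², and for the modes u_n = sin(nπ(x−x₀)/L) (x₀ the left endpoint) one has ∫u_n²/∫(u_n')² = (L/(nπ))² → 0, so a(u_n,u_n)/||u_n||_{H^1}² → 1. Hence the optimal constant is α = 1.
Therefore α = 1.


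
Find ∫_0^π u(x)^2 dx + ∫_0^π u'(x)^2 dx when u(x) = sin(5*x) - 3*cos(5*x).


||u||_{H^1(0,π)}^2 = 130*π

u'(x) = 15*sin(5*x) + 5*cos(5*x).
Expand u² and (u')² and integrate term by term on (0, π), using: for integers n ≥ 1, ∫_0^π sin²(nx) dx = ∫_0^π cos²(nx) dx = π/2; for n ≠ n', ∫_0^π sin(nx)sin(n'x) dx = ∫_0^π cos(nx)cos(n'x) dx = 0; and by product-to-sum, ∫_0^π sin(nx)cos(n'x) dx = ½∫_0^π [sin((n+n')x) + sin((n−n')x)] dx, which is 0 when n+n' is even and 2n/(n²−n'²) when n+n' is odd (it need not vanish on (0, π)).
  u² squared terms: (-3)²·∫cos(5x)² dx = 9·π/2 = 9*π/2;  (1)²·∫sin(5x)² dx = 1·π/2 = π/2.
  u² cross terms: 2·(-3)·(1)·∫cos(5x)·sin(5x) dx = -6·(0) = 0.
  So ∫_0^π u² dx = 9*π/2 + π/2 + 0 = 5*π.
  (u')² squared terms: (5)²·∫cos(5x)² dx = 25·π/2 = 25*π/2;  (15)²·∫sin(5x)² dx = 225·π/2 = 225*π/2.
  (u')² cross terms: 2·(5)·(15)·∫cos(5x)·sin(5x) dx = 150·(0) = 0.
  So ∫_0^π (u')² dx = 25*π/2 + 225*π/2 + 0 = 125*π.
||u||_{H^1}^2 = (5*π) + (125*π) = 130*π.


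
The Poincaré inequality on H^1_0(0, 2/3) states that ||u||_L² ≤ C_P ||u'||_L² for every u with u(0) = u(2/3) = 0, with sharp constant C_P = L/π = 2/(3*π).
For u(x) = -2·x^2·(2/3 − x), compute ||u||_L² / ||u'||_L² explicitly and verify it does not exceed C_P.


||u||_L² / ||u'||_L² = sqrt(14)/21 < C_P = 2/(3*π).

u(x) = -2·x^2·(2/3 − x), so u'(x) = 2*x*(9*x - 4)/3.
u(x) = -2·x^2·(2/3 − x) vanishes at x = 0 and x = 2/3, so u ∈ H^1_0(0, 2/3). Differentiate via the product rule and integrate the resulting polynomials term by term.
  ∫_0^2/3 u² dx = ∫_0^2/3 (4*x^6 - 16*x^5/3 + 16*x^4/9) dx. Term by term:
    ∫_0^2/3 4*x^6 dx = 512/15309;  ∫_0^2/3 -16*x^5/3 dx = -512/6561;  ∫_0^2/3 16*x^4/9 dx = 512/10935.
  Sum: 512/15309 − 512/6561 + 512/10935 = 512/229635.
  ∫_0^2/3 (u')² dx = ∫_0^2/3 (36*x^4 - 32*x^3 + 64*x^2/9) dx. Term by term:
    ∫_0^2/3 36*x^4 dx = 128/135;  ∫_0^2/3 -32*x^3 dx = -128/81;  ∫_0^2/3 64*x^2/9 dx = 512/729.
  Sum: 128/135 − 128/81 + 512/729 = 256/3645.
∫_0^2/3 u² dx = 512/229635, so ||u||_L² = 16*sqrt(70)/2835.
∫_0^2/3 (u')² dx = 256/3645, so ||u'||_L² = 16*sqrt(5)/135.
Ratio ||u||_L² / ||u'||_L² = sqrt(14)/21.
Sharp Poincaré constant on H^1_0(0, 2/3) is C_P = L/π = 2/(3*π), achieved by sin(3*π/2·x).
A polynomial bump cannot attain the sharp Poincaré constant (only the first sine eigenfunction does), so the ratio is strictly less than C_P, consistent with ||u||_L² ≤ C_P ||u'||_L².


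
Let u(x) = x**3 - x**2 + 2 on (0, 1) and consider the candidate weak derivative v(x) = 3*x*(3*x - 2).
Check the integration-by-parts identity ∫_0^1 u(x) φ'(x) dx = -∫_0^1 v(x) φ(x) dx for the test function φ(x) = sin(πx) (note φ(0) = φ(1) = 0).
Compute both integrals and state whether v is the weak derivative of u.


LHS = (12 - π^2)/π^3, RHS = -3/π + 36/π^3. No, v is not the weak derivative of u.

u(x) = x**3 - x**2 + 2, classical derivative u'(x) = 3*x**2 - 2*x.
φ(x) = sin(πx), so φ'(x) = π*cos(π*x).
Note φ(0) = φ(1) = 0, so the boundary term u·φ vanishes.
LHS = ∫_0^1 u(x) φ'(x) dx = ∫_0^1 (π*x^3*cos(π*x) - π*x^2*cos(π*x) + 2*π*cos(π*x)) dx. Term by term:
  ∫_0^1 2*π*cos(π*x) dx = 0;  ∫_0^1 π*x^3*cos(π*x) dx = -3/π + 12/π^3;  ∫_0^1 -π*x^2*cos(π*x) dx = 2/π.
Sum: 0 + -3/π + 12/π^3 + 2/π = (12 - π^2)/π^3.
So LHS = (12 - π^2)/π^3.
∫_0^1 v(x) φ(x) dx = ∫_0^1 (9*x^2*sin(π*x) - 6*x*sin(π*x)) dx. Term by term:
  ∫_0^1 -6*x*sin(π*x) dx = -6/π;  ∫_0^1 9*x^2*sin(π*x) dx = -36/π^3 + 9/π.
Sum: -6/π + -36/π^3 + 9/π = -36/π^3 + 3/π.
So RHS = -∫_0^1 v(x) φ(x) dx = -3/π + 36/π^3.
LHS − RHS = -24/π^3 + 2/π ≠ 0, so the identity fails.
(For a valid weak derivative the identity must hold for EVERY test function, in particular this one. The failure shows v is NOT the weak derivative of u.)
Correct weak derivative would be u'(x) = 3*x**2 - 2*x.


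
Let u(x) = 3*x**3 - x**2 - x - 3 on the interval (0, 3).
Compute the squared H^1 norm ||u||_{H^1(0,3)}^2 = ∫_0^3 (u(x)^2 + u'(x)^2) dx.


||u||_{H^1}^2 = 165741/35

The H^1 norm (squared) on an interval (0, L) is
  ||u||_{H^1}^2 = ∫_0^L u(x)^2 dx + ∫_0^L u'(x)^2 dx.
Compute u'(x) = 9*x**2 - 2*x - 1.
Then u(x)^2 = 9*x**6 - 6*x**5 - 5*x**4 - 16*x**3 + 7*x**2 + 6*x + 9 and u'(x)^2 = 81*x**4 - 36*x**3 - 14*x**2 + 4*x + 1.
Integrate each monomial from 0 to 3 using ∫_0^3 c·x^n dx = c·3^(n+1)/(n+1):
  ∫_0^3 u(x)^2 dx = ∫_0^3 (9*x^6 - 6*x^5 - 5*x^4 - 16*x^3 + 7*x^2 + 6*x + 9) dx. Term by term:
    ∫_0^3 9*x^6 dx = 19683/7;  ∫_0^3 -6*x^5 dx = -729;  ∫_0^3 -5*x^4 dx = -243;
    ∫_0^3 -16*x^3 dx = -324;  ∫_0^3 7*x^2 dx = 63;  ∫_0^3 6*x dx = 27;
    ∫_0^3 9 dx = 27.
  Sum: 19683/7 − 729 − 243 − 324 + 63 + 27 + 27 = 11430/7.
  ∫_0^3 u'(x)^2 dx = ∫_0^3 (81*x^4 - 36*x^3 - 14*x^2 + 4*x + 1) dx. Term by term:
    ∫_0^3 81*x^4 dx = 19683/5;  ∫_0^3 -36*x^3 dx = -729;  ∫_0^3 -14*x^2 dx = -126;
    ∫_0^3 4*x dx = 18;  ∫_0^3 1 dx = 3.
  Sum: 19683/5 − 729 − 126 + 18 + 3 = 15513/5.
Adding: ||u||_{H^1}^2 = 11430/7 + 15513/5 = 165741/35.


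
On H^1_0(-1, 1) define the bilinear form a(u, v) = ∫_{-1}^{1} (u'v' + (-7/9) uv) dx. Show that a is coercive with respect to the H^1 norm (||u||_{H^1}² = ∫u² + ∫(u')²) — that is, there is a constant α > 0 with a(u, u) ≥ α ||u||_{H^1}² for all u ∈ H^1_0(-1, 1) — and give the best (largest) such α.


α = (-28/9 + π^2)/(4 + π^2)

Coercivity of a(·,·) on H^1_0(-1, 1) means a(u, u) ≥ α ||u||_{H^1}² for every u ∈ H^1_0.
The interval has length L = 2, and Poincaré/coercivity depend only on L. Here a(u, u) = ∫(u')² + (-7/9)·∫u².
Here c = -7/9 < 0 with |c| < (π/L)² = π^2/4, so coercivity still holds. The condition a(u,u) ≥ α||u||_{H^1}² reads (1−α)∫(u')² ≥ (α−c)∫u². Any admissible α is ≤ 1 (rapidly oscillating u have ∫u²/∫(u')² → 0), and α = 1 would force 0 ≥ (1−c)∫u², impossible since c < 1; so 1−α > 0. By the sharp Poincaré inequality on H^1_0 of an interval of length L, ∫(u')² ≥ (π/L)²∫u² with equality for the first sine mode sin(π(x−x₀)/L) (x₀ the left endpoint), so the inequality holds for all u iff (1−α)(π/L)² ≥ α − c, i.e. α ≤ ((π/L)² + c)/((π/L)² + 1) = (1 + c(L/π)²)/(1 + (L/π)²). (Direct route, valid since c ≤ 0: Poincaré gives c∫u² ≥ c(L/π)²∫(u')², so a(u,u) ≥ (1 + c(L/π)²)∫(u')², while ||u||_{H^1}² ≤ (1 + (L/π)²)∫(u')²; dividing yields the same α.) With (π/L)² = π^2/4 and c = -7/9, the largest admissible constant is α = ((π/L)² + c)/((π/L)² + 1).
Simplifying, α = (-28/9 + π^2)/(4 + π^2).


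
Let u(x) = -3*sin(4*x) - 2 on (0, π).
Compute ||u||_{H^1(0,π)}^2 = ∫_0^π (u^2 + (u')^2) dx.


||u||_{H^1(0,π)}^2 = 161*π/2

u'(x) = -12*cos(4*x).
Expand u² and (u')² and integrate term by term on (0, π), using: for integers n ≥ 1, ∫_0^π sin²(nx) dx = ∫_0^π cos²(nx) dx = π/2; for n ≠ n', ∫_0^π sin(nx)sin(n'x) dx = ∫_0^π cos(nx)cos(n'x) dx = 0; and by product-to-sum, ∫_0^π sin(nx)cos(n'x) dx = ½∫_0^π [sin((n+n')x) + sin((n−n')x)] dx, which is 0 when n+n' is even and 2n/(n²−n'²) when n+n' is odd (it need not vanish on (0, π)). For the constant mode: ∫_0^π 1 dx = π, ∫_0^π cos(nx) dx = 0, ∫_0^π sin(nx) dx = (1−(−1)^n)/n.
  u² squared terms: (-2)²·∫1 dx = 4·π = 4*π;  (-3)²·∫sin(4x)² dx = 9·π/2 = 9*π/2.
  u² cross terms: 2·(-2)·(-3)·∫1·sin(4x) dx = 12·(0) = 0.
  So ∫_0^π u² dx = 4*π + 9*π/2 + 0 = 17*π/2.
  (u')² squared terms: (-12)²·∫cos(4x)² dx = 144·π/2 = 72*π.
  So ∫_0^π (u')² dx = 72*π.
||u||_{H^1}^2 = (17*π/2) + (72*π) = 161*π/2.


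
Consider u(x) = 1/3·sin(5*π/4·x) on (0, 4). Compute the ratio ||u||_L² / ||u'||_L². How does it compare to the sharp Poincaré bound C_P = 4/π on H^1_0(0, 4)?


||u||_L² / ||u'||_L² = 4/(5*π) < C_P = 4/π.

u(x) = 1/3·sin(5*π/4·x), so u'(x) = 5*π*cos(5*π*x/4)/12.
Writing u(x) = A·sin(kπx/L) with A = 1/3 and k = 5, use ∫_0^L sin²(kπx/L) dx = L/2 and ∫_0^L cos²(kπx/L) dx = L/2.
u² = 1/9·sin²(5*π/4·x) and (u')² = 25*π^2/144·cos²(5*π/4·x), and each of sin², cos² integrates to L/2 = 2 over (0, 4).
∫_0^4 u² dx = 2/9, so ||u||_L² = sqrt(2)/3.
∫_0^4 (u')² dx = 25*π^2/72, so ||u'||_L² = 5*sqrt(2)*π/12.
Ratio ||u||_L² / ||u'||_L² = 4/(5*π).
Sharp Poincaré constant on H^1_0(0, 4) is C_P = L/π = 4/π, achieved by sin(π/4·x).
This is the k = 5 harmonic; the ratio L/(kπ) is strictly less than C_P = L/π, consistent with the sharp inequality ||u||_L² ≤ C_P ||u'||_L².


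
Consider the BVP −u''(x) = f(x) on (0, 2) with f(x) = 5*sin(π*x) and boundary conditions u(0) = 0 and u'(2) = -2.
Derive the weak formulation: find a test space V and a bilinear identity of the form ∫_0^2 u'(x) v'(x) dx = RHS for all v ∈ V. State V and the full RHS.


V = {v ∈ H^1(0, 2) : v(0) = 0} (test functions vanish at x = 0 where u is specified); weak form: ∫_0^2 u'v' dx = ∫_0^2 (5*sin(π*x)) v dx − 2·v(2) for all v ∈ V.

Multiply both sides by a test function v and integrate from 0 to 2:
  ∫_0^2 −u''(x) v(x) dx = ∫_0^2 f(x) v(x) dx.
Integrate the LHS by parts once:
  ∫_0^2 −u'' v dx = −[u'(x) v(x)]_0^2 + ∫_0^2 u'(x) v'(x) dx.
Thus ∫_0^2 u'(x) v'(x) dx = ∫_0^2 f(x) v(x) dx + [u'(x) v(x)]_0^2.
Choose V so that boundary terms are either known or forced to vanish.
Mixed BC: u(0) = 0 (Dirichlet) and u'(2) = -2 (Neumann). Define V = {v ∈ H^1(0, 2) : v(0) = 0}. Then [u' v]_0^2 = u'(2)·v(2) − u'(0)·0 = − 2·v(2).
Weak formulation: find u (satisfying any essential BC) such that ∫_0^2 u'(x) v'(x) dx = ∫_0^2 f v dx − 2·v(2) for all v ∈ V (Dirichlet at 0 absorbed into V; Neumann datum at x = 2 contributes the boundary term).
Substituting f(x) = 5*sin(π*x), the right-hand side is ∫_0^2 (5*sin(π*x)) v dx − 2·v(2).


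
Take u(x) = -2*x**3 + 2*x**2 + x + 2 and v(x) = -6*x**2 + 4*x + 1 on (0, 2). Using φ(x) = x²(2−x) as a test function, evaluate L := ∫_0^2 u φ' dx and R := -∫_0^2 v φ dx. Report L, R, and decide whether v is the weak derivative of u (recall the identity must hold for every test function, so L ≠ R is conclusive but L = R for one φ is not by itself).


LHS = 76/15, RHS = 76/15. Yes, v = u' weakly.

u(x) = -2*x**3 + 2*x**2 + x + 2, classical derivative u'(x) = -6*x**2 + 4*x + 1.
φ(x) = x²(2−x), so φ'(x) = x*(4 - 3*x).
Note φ(0) = φ(2) = 0, so the boundary term u·φ vanishes.
LHS = ∫_0^2 u(x) φ'(x) dx = ∫_0^2 (6*x^5 - 14*x^4 + 5*x^3 - 2*x^2 + 8*x) dx. Term by term:
  ∫_0^2 6*x^5 dx = 64;  ∫_0^2 -14*x^4 dx = -448/5;  ∫_0^2 5*x^3 dx = 20;
  ∫_0^2 -2*x^2 dx = -16/3;  ∫_0^2 8*x dx = 16.
Sum: 64 − 448/5 + 20 − 16/3 + 16 = 76/15.
So LHS = 76/15.
∫_0^2 v(x) φ(x) dx = ∫_0^2 (6*x^5 - 16*x^4 + 7*x^3 + 2*x^2) dx. Term by term:
  ∫_0^2 6*x^5 dx = 64;  ∫_0^2 -16*x^4 dx = -512/5;  ∫_0^2 7*x^3 dx = 28;
  ∫_0^2 2*x^2 dx = 16/3.
Sum: 64 − 512/5 + 28 + 16/3 = -76/15.
So RHS = -∫_0^2 v(x) φ(x) dx = 76/15.
LHS = RHS, so the identity holds for this test φ.
Moreover u is smooth here and v(x) = u'(x) = -6*x**2 + 4*x + 1 pointwise, so the identity holds for every test function. Hence v is the weak derivative of u.


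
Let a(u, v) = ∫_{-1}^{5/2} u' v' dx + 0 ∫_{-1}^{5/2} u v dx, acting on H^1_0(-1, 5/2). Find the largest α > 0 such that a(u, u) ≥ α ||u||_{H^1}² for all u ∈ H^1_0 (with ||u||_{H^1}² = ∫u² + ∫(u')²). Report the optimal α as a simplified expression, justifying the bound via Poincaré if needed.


α = 4*π^2/(4*π^2 + 49)

Coercivity of a(·,·) on H^1_0(-1, 5/2) means a(u, u) ≥ α ||u||_{H^1}² for every u ∈ H^1_0.
The interval has length L = 7/2, and Poincaré/coercivity depend only on L. Here a(u, u) = ∫(u')² + (0)·∫u².
Here c = 0, so a(u,u) = ∫(u')² alone. The condition a(u,u) ≥ α||u||_{H^1}² reads (1−α)∫(u')² ≥ (α−c)∫u². Any admissible α is ≤ 1 (rapidly oscillating u have ∫u²/∫(u')² → 0), and α = 1 would force 0 ≥ (1−c)∫u², impossible since c < 1; so 1−α > 0. By the sharp Poincaré inequality on H^1_0 of an interval of length L, ∫(u')² ≥ (π/L)²∫u² with equality for the first sine mode sin(π(x−x₀)/L) (x₀ the left endpoint), so the inequality holds for all u iff (1−α)(π/L)² ≥ α − c, i.e. α ≤ ((π/L)² + c)/((π/L)² + 1) = (1 + c(L/π)²)/(1 + (L/π)²). (Direct route, valid since c ≤ 0: Poincaré gives c∫u² ≥ c(L/π)²∫(u')², so a(u,u) ≥ (1 + c(L/π)²)∫(u')², while ||u||_{H^1}² ≤ (1 + (L/π)²)∫(u')²; dividing yields the same α.) With (π/L)² = 4*π^2/49 and c = 0, the largest admissible constant is α = ((π/L)² + c)/((π/L)² + 1).
Simplifying, α = 4*π^2/(4*π^2 + 49).


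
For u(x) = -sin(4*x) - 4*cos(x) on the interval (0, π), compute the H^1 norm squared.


||u||_{H^1(0,π)}^2 = 128/15 + 49*π/2

u'(x) = 4*sin(x) - 4*cos(4*x).
Expand u² and (u')² and integrate term by term on (0, π), using: for integers n ≥ 1, ∫_0^π sin²(nx) dx = ∫_0^π cos²(nx) dx = π/2; for n ≠ n', ∫_0^π sin(nx)sin(n'x) dx = ∫_0^π cos(nx)cos(n'x) dx = 0; and by product-to-sum, ∫_0^π sin(nx)cos(n'x) dx = ½∫_0^π [sin((n+n')x) + sin((n−n')x)] dx, which is 0 when n+n' is even and 2n/(n²−n'²) when n+n' is odd (it need not vanish on (0, π)).
  u² squared terms: (-1)²·∫sin(4x)² dx = 1·π/2 = π/2;  (-4)²·∫cos(x)² dx = 16·π/2 = 8*π.
  u² cross terms: 2·(-1)·(-4)·∫sin(4x)·cos(x) dx = 8·(8/15) = 64/15.
  So ∫_0^π u² dx = π/2 + 8*π + 64/15 = 64/15 + 17*π/2.
  (u')² squared terms: (-4)²·∫cos(4x)² dx = 16·π/2 = 8*π;  (4)²·∫sin(x)² dx = 16·π/2 = 8*π.
  (u')² cross terms: 2·(-4)·(4)·∫cos(4x)·sin(x) dx = -32·(-2/15) = 64/15.
  So ∫_0^π (u')² dx = 8*π + 8*π + 64/15 = 64/15 + 16*π.
||u||_{H^1}^2 = (64/15 + 17*π/2) + (64/15 + 16*π) = 128/15 + 49*π/2.


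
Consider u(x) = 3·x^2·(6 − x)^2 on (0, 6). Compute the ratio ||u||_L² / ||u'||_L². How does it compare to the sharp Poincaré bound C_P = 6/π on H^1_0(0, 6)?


||u||_L² / ||u'||_L² = sqrt(3) < C_P = 6/π.

u(x) = 3·x^2·(6 − x)^2, so u'(x) = 12*x*(x - 6)*(x - 3).
u(x) = 3·x^2·(6 − x)^2 vanishes at x = 0 and x = 6, so u ∈ H^1_0(0, 6). Differentiate via the product rule and integrate the resulting polynomials term by term.
  ∫_0^6 u² dx = ∫_0^6 (9*x^8 - 216*x^7 + 1944*x^6 - 7776*x^5 + 11664*x^4) dx. Term by term:
    ∫_0^6 9*x^8 dx = 10077696;  ∫_0^6 -216*x^7 dx = -45349632;  ∫_0^6 1944*x^6 dx = 544195584/7;
    ∫_0^6 -7776*x^5 dx = -60466176;  ∫_0^6 11664*x^4 dx = 90699264/5.
  Sum: 10077696 − 45349632 + 544195584/7 − 60466176 + 90699264/5 = 5038848/35.
  ∫_0^6 (u')² dx = ∫_0^6 (144*x^6 - 2592*x^5 + 16848*x^4 - 46656*x^3 + 46656*x^2) dx. Term by term:
    ∫_0^6 144*x^6 dx = 40310784/7;  ∫_0^6 -2592*x^5 dx = -20155392;  ∫_0^6 16848*x^4 dx = 131010048/5;
    ∫_0^6 -46656*x^3 dx = -15116544;  ∫_0^6 46656*x^2 dx = 3359232.
  Sum: 40310784/7 − 20155392 + 131010048/5 − 15116544 + 3359232 = 1679616/35.
∫_0^6 u² dx = 5038848/35, so ||u||_L² = 1296*sqrt(105)/35.
∫_0^6 (u')² dx = 1679616/35, so ||u'||_L² = 1296*sqrt(35)/35.
Ratio ||u||_L² / ||u'||_L² = sqrt(3).
Sharp Poincaré constant on H^1_0(0, 6) is C_P = L/π = 6/π, achieved by sin(π/6·x).
A polynomial bump cannot attain the sharp Poincaré constant (only the first sine eigenfunction does), so the ratio is strictly less than C_P, consistent with ||u||_L² ≤ C_P ||u'||_L².


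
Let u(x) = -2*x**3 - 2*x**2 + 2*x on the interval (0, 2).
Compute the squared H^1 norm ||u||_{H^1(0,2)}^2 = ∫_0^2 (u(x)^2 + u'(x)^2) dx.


||u||_{H^1}^2 = 51304/105

The H^1 norm (squared) on an interval (0, L) is
  ||u||_{H^1}^2 = ∫_0^L u(x)^2 dx + ∫_0^L u'(x)^2 dx.
Compute u'(x) = -6*x**2 - 4*x + 2.
Then u(x)^2 = 4*x**6 + 8*x**5 - 4*x**4 - 8*x**3 + 4*x**2 and u'(x)^2 = 36*x**4 + 48*x**3 - 8*x**2 - 16*x + 4.
Integrate each monomial from 0 to 2 using ∫_0^2 c·x^n dx = c·2^(n+1)/(n+1):
  ∫_0^2 u(x)^2 dx = ∫_0^2 (4*x^6 + 8*x^5 - 4*x^4 - 8*x^3 + 4*x^2) dx. Term by term:
    ∫_0^2 4*x^6 dx = 512/7;  ∫_0^2 8*x^5 dx = 256/3;  ∫_0^2 -4*x^4 dx = -128/5;
    ∫_0^2 -8*x^3 dx = -32;  ∫_0^2 4*x^2 dx = 32/3.
  Sum: 512/7 + 256/3 − 128/5 − 32 + 32/3 = 3904/35.
  ∫_0^2 u'(x)^2 dx = ∫_0^2 (36*x^4 + 48*x^3 - 8*x^2 - 16*x + 4) dx. Term by term:
    ∫_0^2 36*x^4 dx = 1152/5;  ∫_0^2 48*x^3 dx = 192;  ∫_0^2 -8*x^2 dx = -64/3;
    ∫_0^2 -16*x dx = -32;  ∫_0^2 4 dx = 8.
  Sum: 1152/5 + 192 − 64/3 − 32 + 8 = 5656/15.
Adding: ||u||_{H^1}^2 = 3904/35 + 5656/15 = 51304/105.


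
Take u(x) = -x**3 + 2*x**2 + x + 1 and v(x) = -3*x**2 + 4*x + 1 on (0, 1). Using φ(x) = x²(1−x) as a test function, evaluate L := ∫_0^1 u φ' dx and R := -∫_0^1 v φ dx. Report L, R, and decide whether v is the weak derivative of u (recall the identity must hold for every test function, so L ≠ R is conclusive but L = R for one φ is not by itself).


LHS = -11/60, RHS = -11/60. Yes, v = u' weakly.

u(x) = -x**3 + 2*x**2 + x + 1, classical derivative u'(x) = -3*x**2 + 4*x + 1.
φ(x) = x²(1−x), so φ'(x) = x*(2 - 3*x).
Note φ(0) = φ(1) = 0, so the boundary term u·φ vanishes.
LHS = ∫_0^1 u(x) φ'(x) dx = ∫_0^1 (3*x^5 - 8*x^4 + x^3 - x^2 + 2*x) dx. Term by term:
  ∫_0^1 3*x^5 dx = 1/2;  ∫_0^1 -8*x^4 dx = -8/5;  ∫_0^1 x^3 dx = 1/4;
  ∫_0^1 -x^2 dx = -1/3;  ∫_0^1 2*x dx = 1.
Sum: 1/2 − 8/5 + 1/4 − 1/3 + 1 = -11/60.
So LHS = -11/60.
∫_0^1 v(x) φ(x) dx = ∫_0^1 (3*x^5 - 7*x^4 + 3*x^3 + x^2) dx. Term by term:
  ∫_0^1 3*x^5 dx = 1/2;  ∫_0^1 -7*x^4 dx = -7/5;  ∫_0^1 3*x^3 dx = 3/4;
  ∫_0^1 x^2 dx = 1/3.
Sum: 1/2 − 7/5 + 3/4 + 1/3 = 11/60.
So RHS = -∫_0^1 v(x) φ(x) dx = -11/60.
LHS = RHS, so the identity holds for this test φ.
Moreover u is smooth here and v(x) = u'(x) = -3*x**2 + 4*x + 1 pointwise, so the identity holds for every test function. Hence v is the weak derivative of u.


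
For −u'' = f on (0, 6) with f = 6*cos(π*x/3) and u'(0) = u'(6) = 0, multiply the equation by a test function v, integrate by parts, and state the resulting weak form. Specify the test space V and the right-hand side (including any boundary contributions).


V = H^1(0, 6) (no boundary constraint on v; u is determined up to an additive constant); weak form: ∫_0^6 u'v' dx = ∫_0^6 (6*cos(π*x/3)) v dx for all v ∈ V.

Multiply both sides by a test function v and integrate from 0 to 6:
  ∫_0^6 −u''(x) v(x) dx = ∫_0^6 f(x) v(x) dx.
Integrate the LHS by parts once:
  ∫_0^6 −u'' v dx = −[u'(x) v(x)]_0^6 + ∫_0^6 u'(x) v'(x) dx.
Thus ∫_0^6 u'(x) v'(x) dx = ∫_0^6 f(x) v(x) dx + [u'(x) v(x)]_0^6.
Choose V so that boundary terms are either known or forced to vanish.
u has homogeneous Neumann: u'(0) = u'(6) = 0. So [u' v]_0^6 = 0·v(6) − 0·v(0) = 0 for any v; take V = H^1(0, 6).
Weak formulation: find u (satisfying any essential BC) such that ∫_0^6 u'(x) v'(x) dx = ∫_0^6 f v dx for all v ∈ V (homogeneous Neumann, so boundary terms vanish).
Substituting f(x) = 6*cos(π*x/3), the right-hand side is ∫_0^6 (6*cos(π*x/3)) v dx.
Compatibility check (pure Neumann): taking v ≡ 1 ∈ V gives 0 = ∫_0^6 f dx + (0) − (0), i.e. ∫_0^6 f dx must equal u'(0) − u'(6) = 0. Indeed ∫_0^6 (6*cos(π*x/3)) dx = 0, so the data are compatible. The solution is then unique only up to an additive constant (fix it e.g. by requiring ∫_0^6 u dx = 0).


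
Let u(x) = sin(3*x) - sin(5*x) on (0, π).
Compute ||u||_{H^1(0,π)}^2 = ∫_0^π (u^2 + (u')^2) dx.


||u||_{H^1(0,π)}^2 = 18*π

u'(x) = 3*cos(3*x) - 5*cos(5*x).
Expand u² and (u')² and integrate term by term on (0, π), using: for integers n ≥ 1, ∫_0^π sin²(nx) dx = ∫_0^π cos²(nx) dx = π/2; for n ≠ n', ∫_0^π sin(nx)sin(n'x) dx = ∫_0^π cos(nx)cos(n'x) dx = 0; and by product-to-sum, ∫_0^π sin(nx)cos(n'x) dx = ½∫_0^π [sin((n+n')x) + sin((n−n')x)] dx, which is 0 when n+n' is even and 2n/(n²−n'²) when n+n' is odd (it need not vanish on (0, π)).
  u² squared terms: (-1)²·∫sin(5x)² dx = 1·π/2 = π/2;  (1)²·∫sin(3x)² dx = 1·π/2 = π/2.
  u² cross terms: 2·(-1)·(1)·∫sin(5x)·sin(3x) dx = -2·(0) = 0.
  So ∫_0^π u² dx = π/2 + π/2 + 0 = π.
  (u')² squared terms: (-5)²·∫cos(5x)² dx = 25·π/2 = 25*π/2;  (3)²·∫cos(3x)² dx = 9·π/2 = 9*π/2.
  (u')² cross terms: 2·(-5)·(3)·∫cos(5x)·cos(3x) dx = -30·(0) = 0.
  So ∫_0^π (u')² dx = 25*π/2 + 9*π/2 + 0 = 17*π.
||u||_{H^1}^2 = (π) + (17*π) = 18*π.


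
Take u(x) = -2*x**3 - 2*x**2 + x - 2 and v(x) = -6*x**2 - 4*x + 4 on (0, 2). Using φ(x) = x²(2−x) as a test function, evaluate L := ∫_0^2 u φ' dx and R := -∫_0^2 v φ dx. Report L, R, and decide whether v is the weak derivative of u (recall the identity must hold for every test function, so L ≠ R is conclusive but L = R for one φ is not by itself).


LHS = 268/15, RHS = 208/15. No, v is not the weak derivative of u.

u(x) = -2*x**3 - 2*x**2 + x - 2, classical derivative u'(x) = -6*x**2 - 4*x + 1.
φ(x) = x²(2−x), so φ'(x) = x*(4 - 3*x).
Note φ(0) = φ(2) = 0, so the boundary term u·φ vanishes.
LHS = ∫_0^2 u(x) φ'(x) dx = ∫_0^2 (6*x^5 - 2*x^4 - 11*x^3 + 10*x^2 - 8*x) dx. Term by term:
  ∫_0^2 6*x^5 dx = 64;  ∫_0^2 -2*x^4 dx = -64/5;  ∫_0^2 -11*x^3 dx = -44;
  ∫_0^2 10*x^2 dx = 80/3;  ∫_0^2 -8*x dx = -16.
Sum: 64 − 64/5 − 44 + 80/3 − 16 = 268/15.
So LHS = 268/15.
∫_0^2 v(x) φ(x) dx = ∫_0^2 (6*x^5 - 8*x^4 - 12*x^3 + 8*x^2) dx. Term by term:
  ∫_0^2 6*x^5 dx = 64;  ∫_0^2 -8*x^4 dx = -256/5;  ∫_0^2 -12*x^3 dx = -48;
  ∫_0^2 8*x^2 dx = 64/3.
Sum: 64 − 256/5 − 48 + 64/3 = -208/15.
So RHS = -∫_0^2 v(x) φ(x) dx = 208/15.
LHS − RHS = 4 ≠ 0, so the identity fails.
(For a valid weak derivative the identity must hold for EVERY test function, in particular this one. The failure shows v is NOT the weak derivative of u.)
Correct weak derivative would be u'(x) = -6*x**2 - 4*x + 1.


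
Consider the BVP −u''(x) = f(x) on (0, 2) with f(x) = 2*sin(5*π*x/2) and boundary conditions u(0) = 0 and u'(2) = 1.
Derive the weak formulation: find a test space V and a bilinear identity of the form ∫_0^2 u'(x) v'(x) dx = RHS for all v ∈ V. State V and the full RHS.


V = {v ∈ H^1(0, 2) : v(0) = 0} (test functions vanish at x = 0 where u is specified); weak form: ∫_0^2 u'v' dx = ∫_0^2 (2*sin(5*π*x/2)) v dx + v(2) for all v ∈ V.

Multiply both sides by a test function v and integrate from 0 to 2:
  ∫_0^2 −u''(x) v(x) dx = ∫_0^2 f(x) v(x) dx.
Integrate the LHS by parts once:
  ∫_0^2 −u'' v dx = −[u'(x) v(x)]_0^2 + ∫_0^2 u'(x) v'(x) dx.
Thus ∫_0^2 u'(x) v'(x) dx = ∫_0^2 f(x) v(x) dx + [u'(x) v(x)]_0^2.
Choose V so that boundary terms are either known or forced to vanish.
Mixed BC: u(0) = 0 (Dirichlet) and u'(2) = 1 (Neumann). Define V = {v ∈ H^1(0, 2) : v(0) = 0}. Then [u' v]_0^2 = u'(2)·v(2) − u'(0)·0 = v(2).
Weak formulation: find u (satisfying any essential BC) such that ∫_0^2 u'(x) v'(x) dx = ∫_0^2 f v dx + v(2) for all v ∈ V (Dirichlet at 0 absorbed into V; Neumann datum at x = 2 contributes the boundary term).
Substituting f(x) = 2*sin(5*π*x/2), the right-hand side is ∫_0^2 (2*sin(5*π*x/2)) v dx + v(2).


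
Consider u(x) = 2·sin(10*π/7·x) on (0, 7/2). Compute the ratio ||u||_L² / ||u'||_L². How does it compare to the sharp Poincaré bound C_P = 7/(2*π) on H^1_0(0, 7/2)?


||u||_L² / ||u'||_L² = 7/(10*π) < C_P = 7/(2*π).

u(x) = 2·sin(10*π/7·x), so u'(x) = 20*π*cos(10*π*x/7)/7.
Writing u(x) = A·sin(kπx/L) with A = 2 and k = 5, use ∫_0^L sin²(kπx/L) dx = L/2 and ∫_0^L cos²(kπx/L) dx = L/2.
u² = 4·sin²(10*π/7·x) and (u')² = 400*π^2/49·cos²(10*π/7·x), and each of sin², cos² integrates to L/2 = 7/4 over (0, 7/2).
∫_0^7/2 u² dx = 7, so ||u||_L² = sqrt(7).
∫_0^7/2 (u')² dx = 100*π^2/7, so ||u'||_L² = 10*sqrt(7)*π/7.
Ratio ||u||_L² / ||u'||_L² = 7/(10*π).
Sharp Poincaré constant on H^1_0(0, 7/2) is C_P = L/π = 7/(2*π), achieved by sin(2*π/7·x).
This is the k = 5 harmonic; the ratio L/(kπ) is strictly less than C_P = L/π, consistent with the sharp inequality ||u||_L² ≤ C_P ||u'||_L².


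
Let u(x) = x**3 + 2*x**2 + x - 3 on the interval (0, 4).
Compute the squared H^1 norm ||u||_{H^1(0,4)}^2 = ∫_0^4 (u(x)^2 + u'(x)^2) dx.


||u||_{H^1}^2 = 206680/21

The H^1 norm (squared) on an interval (0, L) is
  ||u||_{H^1}^2 = ∫_0^L u(x)^2 dx + ∫_0^L u'(x)^2 dx.
Compute u'(x) = 3*x**2 + 4*x + 1.
Then u(x)^2 = x**6 + 4*x**5 + 6*x**4 - 2*x**3 - 11*x**2 - 6*x + 9 and u'(x)^2 = 9*x**4 + 24*x**3 + 22*x**2 + 8*x + 1.
Integrate each monomial from 0 to 4 using ∫_0^4 c·x^n dx = c·4^(n+1)/(n+1):
  ∫_0^4 u(x)^2 dx = ∫_0^4 (x^6 + 4*x^5 + 6*x^4 - 2*x^3 - 11*x^2 - 6*x + 9) dx. Term by term:
    ∫_0^4 x^6 dx = 16384/7;  ∫_0^4 4*x^5 dx = 8192/3;  ∫_0^4 6*x^4 dx = 6144/5;
    ∫_0^4 -2*x^3 dx = -128;  ∫_0^4 -11*x^2 dx = -704/3;  ∫_0^4 -6*x dx = -48;
    ∫_0^4 9 dx = 36.
  Sum: 16384/7 + 8192/3 + 6144/5 − 128 − 704/3 − 48 + 36 = 207388/35.
  ∫_0^4 u'(x)^2 dx = ∫_0^4 (9*x^4 + 24*x^3 + 22*x^2 + 8*x + 1) dx. Term by term:
    ∫_0^4 9*x^4 dx = 9216/5;  ∫_0^4 24*x^3 dx = 1536;  ∫_0^4 22*x^2 dx = 1408/3;
    ∫_0^4 8*x dx = 64;  ∫_0^4 1 dx = 4.
  Sum: 9216/5 + 1536 + 1408/3 + 64 + 4 = 58748/15.
Adding: ||u||_{H^1}^2 = 207388/35 + 58748/15 = 206680/21.


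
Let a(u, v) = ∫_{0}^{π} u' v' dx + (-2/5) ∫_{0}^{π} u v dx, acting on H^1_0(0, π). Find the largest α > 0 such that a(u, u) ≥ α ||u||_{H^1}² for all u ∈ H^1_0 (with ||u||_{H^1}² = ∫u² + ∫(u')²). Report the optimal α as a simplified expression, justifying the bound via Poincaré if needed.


α = 3/10

Coercivity of a(·,·) on H^1_0(0, π) means a(u, u) ≥ α ||u||_{H^1}² for every u ∈ H^1_0.
The interval has length L = π, and Poincaré/coercivity depend only on L. Here a(u, u) = ∫(u')² + (-2/5)·∫u².
Here c = -2/5 < 0 with |c| < (π/L)² = 1, so coercivity still holds. The condition a(u,u) ≥ α||u||_{H^1}² reads (1−α)∫(u')² ≥ (α−c)∫u². Any admissible α is ≤ 1 (rapidly oscillating u have ∫u²/∫(u')² → 0), and α = 1 would force 0 ≥ (1−c)∫u², impossible since c < 1; so 1−α > 0. By the sharp Poincaré inequality on H^1_0 of an interval of length L, ∫(u')² ≥ (π/L)²∫u² with equality for the first sine mode sin(π(x−x₀)/L) (x₀ the left endpoint), so the inequality holds for all u iff (1−α)(π/L)² ≥ α − c, i.e. α ≤ ((π/L)² + c)/((π/L)² + 1) = (1 + c(L/π)²)/(1 + (L/π)²). (Direct route, valid since c ≤ 0: Poincaré gives c∫u² ≥ c(L/π)²∫(u')², so a(u,u) ≥ (1 + c(L/π)²)∫(u')², while ||u||_{H^1}² ≤ (1 + (L/π)²)∫(u')²; dividing yields the same α.) With (π/L)² = 1 and c = -2/5, the largest admissible constant is α = ((π/L)² + c)/((π/L)² + 1).
Simplifying, α = 3/10.


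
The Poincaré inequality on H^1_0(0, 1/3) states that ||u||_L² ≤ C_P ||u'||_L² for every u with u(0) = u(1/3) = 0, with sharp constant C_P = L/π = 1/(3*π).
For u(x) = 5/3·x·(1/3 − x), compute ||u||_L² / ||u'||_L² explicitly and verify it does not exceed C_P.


||u||_L² / ||u'||_L² = sqrt(10)/30 < C_P = 1/(3*π).

u(x) = 5/3·x·(1/3 − x), so u'(x) = 5/9 - 10*x/3.
u(x) = 5/3·x·(1/3 − x) vanishes at x = 0 and x = 1/3, so u ∈ H^1_0(0, 1/3). Differentiate via the product rule and integrate the resulting polynomials term by term.
  ∫_0^1/3 u² dx = ∫_0^1/3 (25*x^4/9 - 50*x^3/27 + 25*x^2/81) dx. Term by term:
    ∫_0^1/3 25*x^4/9 dx = 5/2187;  ∫_0^1/3 -50*x^3/27 dx = -25/4374;  ∫_0^1/3 25*x^2/81 dx = 25/6561.
  Sum: 5/2187 − 25/4374 + 25/6561 = 5/13122.
  ∫_0^1/3 (u')² dx = ∫_0^1/3 (100*x^2/9 - 100*x/27 + 25/81) dx. Term by term:
    ∫_0^1/3 100*x^2/9 dx = 100/729;  ∫_0^1/3 -100*x/27 dx = -50/243;  ∫_0^1/3 25/81 dx = 25/243.
  Sum: 100/729 − 50/243 + 25/243 = 25/729.
∫_0^1/3 u² dx = 5/13122, so ||u||_L² = sqrt(10)/162.
∫_0^1/3 (u')² dx = 25/729, so ||u'||_L² = 5/27.
Ratio ||u||_L² / ||u'||_L² = sqrt(10)/30.
Sharp Poincaré constant on H^1_0(0, 1/3) is C_P = L/π = 1/(3*π), achieved by sin(3*π·x).
A polynomial bump cannot attain the sharp Poincaré constant (only the first sine eigenfunction does), so the ratio is strictly less than C_P, consistent with ||u||_L² ≤ C_P ||u'||_L².


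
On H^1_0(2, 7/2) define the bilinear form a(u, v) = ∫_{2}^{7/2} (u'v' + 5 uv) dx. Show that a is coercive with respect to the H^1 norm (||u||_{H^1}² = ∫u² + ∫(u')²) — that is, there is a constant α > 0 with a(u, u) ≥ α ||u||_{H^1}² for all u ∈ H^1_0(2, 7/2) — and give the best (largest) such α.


α = 1

Coercivity of a(·,·) on H^1_0(2, 7/2) means a(u, u) ≥ α ||u||_{H^1}² for every u ∈ H^1_0.
The interval has length L = 3/2, and Poincaré/coercivity depend only on L. Here a(u, u) = ∫(u')² + (5)·∫u².
Here c = 5 ≥ 1, so a(u,u) = ∫(u')² + c∫u² ≥ ∫(u')² + ∫u² = ||u||_{H^1}², i.e. α = 1 works. No larger α is possible: a(u,u) ≥ α||u||_{H^1}² means (1−α)∫(u')² ≥ (α−c)∫u², and for the modes u_n = sin(nπ(x−x₀)/L) (x₀ the left endpoint) one has ∫u_n²/∫(u_n')² = (L/(nπ))² → 0, so a(u_n,u_n)/||u_n||_{H^1}² → 1. Hence the optimal constant is α = 1.
Therefore α = 1.


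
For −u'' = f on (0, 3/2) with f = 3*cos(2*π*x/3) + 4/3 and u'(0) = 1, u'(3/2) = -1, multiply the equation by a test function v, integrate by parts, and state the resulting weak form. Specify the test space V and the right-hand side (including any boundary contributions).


V = H^1(0, 3/2) (v unrestricted at boundary; u is determined up to an additive constant); weak form: ∫_0^3/2 u'v' dx = ∫_0^3/2 (3*cos(2*π*x/3) + 4/3) v dx − v(3/2) − v(0) for all v ∈ V.

Multiply both sides by a test function v and integrate from 0 to 3/2:
  ∫_0^3/2 −u''(x) v(x) dx = ∫_0^3/2 f(x) v(x) dx.
Integrate the LHS by parts once:
  ∫_0^3/2 −u'' v dx = −[u'(x) v(x)]_0^3/2 + ∫_0^3/2 u'(x) v'(x) dx.
Thus ∫_0^3/2 u'(x) v'(x) dx = ∫_0^3/2 f(x) v(x) dx + [u'(x) v(x)]_0^3/2.
Choose V so that boundary terms are either known or forced to vanish.
u has inhomogeneous Neumann u'(0) = 1, u'(3/2) = -1. [u' v]_0^3/2 = (-1)·v(3/2) − (1)·v(0) = − v(3/2) − v(0). Take V = H^1(0, 3/2); boundary term becomes part of RHS.
Weak formulation: find u (satisfying any essential BC) such that ∫_0^3/2 u'(x) v'(x) dx = ∫_0^3/2 f v dx − v(3/2) − v(0) for all v ∈ V (Neumann data are natural BCs: they enter the RHS as boundary terms).
Substituting f(x) = 3*cos(2*π*x/3) + 4/3, the right-hand side is ∫_0^3/2 (3*cos(2*π*x/3) + 4/3) v dx − v(3/2) − v(0).
Compatibility check (pure Neumann): taking v ≡ 1 ∈ V gives 0 = ∫_0^3/2 f dx + (-1) − (1), i.e. ∫_0^3/2 f dx must equal u'(0) − u'(3/2) = 2. Indeed ∫_0^3/2 (3*cos(2*π*x/3) + 4/3) dx = 2, so the data are compatible. The solution is then unique only up to an additive constant (fix it e.g. by requiring ∫_0^3/2 u dx = 0).
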